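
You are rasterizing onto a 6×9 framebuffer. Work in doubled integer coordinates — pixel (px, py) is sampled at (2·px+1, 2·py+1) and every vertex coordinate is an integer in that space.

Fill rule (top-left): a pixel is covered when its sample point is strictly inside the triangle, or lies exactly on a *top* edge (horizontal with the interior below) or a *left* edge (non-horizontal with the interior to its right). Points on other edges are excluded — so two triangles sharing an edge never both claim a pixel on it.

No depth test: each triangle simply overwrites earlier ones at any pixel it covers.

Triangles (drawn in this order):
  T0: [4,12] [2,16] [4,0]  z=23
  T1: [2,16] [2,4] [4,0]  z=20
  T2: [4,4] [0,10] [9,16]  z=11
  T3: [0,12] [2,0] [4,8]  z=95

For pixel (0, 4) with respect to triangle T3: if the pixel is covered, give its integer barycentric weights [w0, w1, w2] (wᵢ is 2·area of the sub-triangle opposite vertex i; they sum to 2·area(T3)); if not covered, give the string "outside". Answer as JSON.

T0:
  2·area = 24
  edge (4, 12)→(2, 16): d=(-2,4) right/bottom  bias=-1
  edge (2, 16)→(4, 0): d=(2,-16) top-left  bias=+0
  edge (4, 0)→(4, 12): d=(0,12) right/bottom  bias=-1
    (1,4)@(3, 9): e=[10,2,12] → X
    (2,4)@(5, 9): e=[2,34,-12] → .
    (1,5)@(3, 11): e=[6,6,12] → X
    (2,5)@(5, 11): e=[-2,38,-12] → .
    (1,6)@(3, 13): e=[2,10,12] → X
    (2,6)@(5, 13): e=[-6,42,-12] → .
    (1,7)@(3, 15): e=[-2,14,12] → .
  covered (3 px):
    . . . . . .
    . . . . . .
    . . . . . .
    . . . . . .
    . X . . . .
    . X . . . .
    . X . . . .
    . . . . . .
    . . . . . .
T1:
  2·area = 24
  edge (2, 16)→(2, 4): d=(0,-12) top-left  bias=+0
  edge (2, 4)→(4, 0): d=(2,-4) top-left  bias=+0
  edge (4, 0)→(2, 16): d=(-2,16) right/bottom  bias=-1
    (1,1)@(3, 3): e=[12,2,10] → X
    (2,1)@(5, 3): e=[36,10,-22] → .
    (1,2)@(3, 5): e=[12,6,6] → X
    (2,2)@(5, 5): e=[36,14,-26] → .
    (1,3)@(3, 7): e=[12,10,2] → X
    (2,3)@(5, 7): e=[36,18,-30] → .
    (1,4)@(3, 9): e=[12,14,-2] → .
  covered (3 px):
    . . . . . .
    . X . . . .
    . X . . . .
    . X . . . .
    . . . . . .
    . . . . . .
    . . . . . .
    . . . . . .
    . . . . . .
T2:
  2·area = 78  (B↔C swapped to make it positive)
  edge (4, 4)→(9, 16): d=(5,12) right/bottom  bias=-1
  edge (9, 16)→(0, 10): d=(-9,-6) top-left  bias=+0
  edge (0, 10)→(4, 4): d=(4,-6) top-left  bias=+0
    (1,3)@(3, 7): e=[27,45,6] → X
    (2,3)@(5, 7): e=[3,57,18] → X
    (3,3)@(7, 7): e=[-21,69,30] → .
    (0,4)@(1, 9): e=[61,15,2] → X
    (3,4)@(7, 9): e=[-11,51,38] → .
    (0,5)@(1, 11): e=[71,-3,10] → .
    (1,5)@(3, 11): e=[47,9,22] → X
    (3,5)@(7, 11): e=[-1,33,46] → .
    (1,6)@(3, 13): e=[57,-9,30] → .
    (2,6)@(5, 13): e=[33,3,42] → X
    (3,6)@(7, 13): e=[9,15,54] → X
    (4,6)@(9, 13): e=[-15,27,66] → .
  covered (9 px):
    . . . . . .
    . . . . . .
    . . . . . .
    . X X . . .
    X X X . . .
    . X X . . .
    . . X X . .
    . . . . . .
    . . . . . .
T3:
  2·area = 40
  edge (0, 12)→(2, 0): d=(2,-12) top-left  bias=+0
  edge (2, 0)→(4, 8): d=(2,8) right/bottom  bias=-1
  edge (4, 8)→(0, 12): d=(-4,4) right/bottom  bias=-1
    (5,0)@(11, 1): e=[110,-70,0] → .  [on edge]
    (4,1)@(9, 3): e=[90,-50,0] → .  [on edge]
    (1,2)@(3, 5): e=[22,2,16] → X
    (2,2)@(5, 5): e=[46,-14,8] → .
    (3,2)@(7, 5): e=[70,-30,0] → .  [on edge]
    (0,3)@(1, 7): e=[2,22,16] → X
    (2,3)@(5, 7): e=[50,-10,0] → .  [on edge]
    (0,4)@(1, 9): e=[6,26,8] → X
    (1,4)@(3, 9): e=[30,10,0] → .  [on edge]
    (0,5)@(1, 11): e=[10,30,0] → .  [on edge]
  covered (4 px):
    . . . . . .
    . . . . . .
    . X . . . .
    X X . . . .
    X . . . . .
    . . . . . .
    . . . . . .
    . . . . . .
    . . . . . .

Final: [26,8,6]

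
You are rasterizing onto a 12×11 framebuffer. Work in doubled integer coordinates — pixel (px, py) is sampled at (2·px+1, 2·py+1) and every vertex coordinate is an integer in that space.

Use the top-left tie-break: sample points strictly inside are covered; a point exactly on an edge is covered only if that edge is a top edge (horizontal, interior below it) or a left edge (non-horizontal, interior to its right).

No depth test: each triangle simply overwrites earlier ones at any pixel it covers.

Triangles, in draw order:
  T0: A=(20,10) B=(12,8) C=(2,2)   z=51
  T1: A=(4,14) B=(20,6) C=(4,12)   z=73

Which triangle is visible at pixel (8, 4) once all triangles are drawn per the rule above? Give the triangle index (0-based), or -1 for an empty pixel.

T0:
  2·area = 28
  edge (20, 10)→(12, 8): d=(-8,-2) top-left  bias=+0
  edge (12, 8)→(2, 2): d=(-10,-6) top-left  bias=+0
  edge (2, 2)→(20, 10): d=(18,8) right/bottom  bias=-1
    (3,2)@(7, 5): e=[14,0,14] → #  [on edge]
    (4,2)@(9, 5): e=[18,12,-2] → ·
    (3,3)@(7, 7): e=[-2,-20,50] → ·
    (5,3)@(11, 7): e=[6,4,18] → #
    (6,3)@(13, 7): e=[10,16,2] → #
    (7,3)@(15, 7): e=[14,28,-14] → ·
    (5,4)@(11, 9): e=[-10,-16,54] → ·
    (6,4)@(13, 9): e=[-6,-4,38] → ·
    (8,4)@(17, 9): e=[2,20,6] → #
    (9,4)@(19, 9): e=[6,32,-10] → ·
    (8,5)@(17, 11): e=[-14,0,42] → ·  [on edge]
  covered (4 px):
    · · · · · · · · · · · ·
    · · · · · · · · · · · ·
    · · · # · · · · · · · ·
    · · · · · # # · · · · ·
    · · · · · · · · # · · ·
    · · · · · · · · · · · ·
    · · · · · · · · · · · ·
    · · · · · · · · · · · ·
    · · · · · · · · · · · ·
    · · · · · · · · · · · ·
    · · · · · · · · · · · ·
T1:
  2·area = 32  (B↔C swapped to make it positive)
  edge (4, 14)→(4, 12): d=(0,-2) top-left  bias=+0
  edge (4, 12)→(20, 6): d=(16,-6) top-left  bias=+0
  edge (20, 6)→(4, 14): d=(-16,8) right/bottom  bias=-1
    (6,4)@(13, 9): e=[18,6,8] → #
    (7,4)@(15, 9): e=[22,18,-8] → ·
    (3,5)@(7, 11): e=[6,2,24] → #
    (4,5)@(9, 11): e=[10,14,8] → #
    (5,5)@(11, 11): e=[14,26,-8] → ·
    (6,5)@(13, 11): e=[18,38,-24] → ·
    (2,6)@(5, 13): e=[2,22,8] → #
    (3,6)@(7, 13): e=[6,34,-8] → ·
    (4,6)@(9, 13): e=[10,46,-24] → ·
    (2,7)@(5, 15): e=[2,54,-24] → ·
  covered (4 px):
    · · · · · · · · · · · ·
    · · · · · · · · · · · ·
    · · · · · · · · · · · ·
    · · · · · · · · · · · ·
    · · · · · · # · · · · ·
    · · · # # · · · · · · ·
    · · # · · · · · · · · ·
    · · · · · · · · · · · ·
    · · · · · · · · · · · ·
    · · · · · · · · · · · ·
    · · · · · · · · · · · ·

Z-buffer (winner per pixel, '.' = empty):
  . . . . . . . . . . . .
  . . . . . . . . . . . .
  . . . 0 . . . . . . . .
  . . . . . 0 0 . . . . .
  . . . . . . 1 . 0 . . .
  . . . 1 1 . . . . . . .
  . . 1 . . . . . . . . .
  . . . . . . . . . . . .
  . . . . . . . . . . . .
  . . . . . . . . . . . .
  . . . . . . . . . . . .

Answer: 0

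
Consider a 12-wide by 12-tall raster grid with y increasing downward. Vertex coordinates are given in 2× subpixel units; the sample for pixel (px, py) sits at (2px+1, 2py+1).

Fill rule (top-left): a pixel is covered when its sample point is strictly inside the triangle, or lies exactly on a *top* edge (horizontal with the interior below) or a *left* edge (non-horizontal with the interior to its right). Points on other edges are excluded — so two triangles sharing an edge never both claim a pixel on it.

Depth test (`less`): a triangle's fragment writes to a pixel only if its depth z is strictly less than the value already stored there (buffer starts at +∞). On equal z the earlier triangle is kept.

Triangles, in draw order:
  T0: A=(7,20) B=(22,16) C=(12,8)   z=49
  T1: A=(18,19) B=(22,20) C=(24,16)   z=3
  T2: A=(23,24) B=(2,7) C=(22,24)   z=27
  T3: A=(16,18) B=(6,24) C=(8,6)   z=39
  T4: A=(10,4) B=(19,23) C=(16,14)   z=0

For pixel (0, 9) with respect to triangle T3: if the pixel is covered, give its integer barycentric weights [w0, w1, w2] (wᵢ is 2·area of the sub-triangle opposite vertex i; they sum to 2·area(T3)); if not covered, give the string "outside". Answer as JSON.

T0:
  2·area = 160  (B↔C swapped to make it positive)
  edge (7, 20)→(12, 8): d=(5,-12) top-left  bias=+0
  edge (12, 8)→(22, 16): d=(10,8) right/bottom  bias=-1
  edge (22, 16)→(7, 20): d=(-15,4) right/bottom  bias=-1
    (6,4)@(13, 9): e=[17,2,141] → █
    (7,4)@(15, 9): e=[41,-14,133] → ·
    (5,5)@(11, 11): e=[3,38,119] → █
    (7,5)@(15, 11): e=[51,6,103] → █
    (8,5)@(17, 11): e=[75,-10,95] → ·
    (5,6)@(11, 13): e=[13,58,89] → █
    (8,6)@(17, 13): e=[85,10,65] → █
    (9,6)@(19, 13): e=[109,-6,57] → ·
    (5,7)@(11, 15): e=[23,78,59] → █
    (9,7)@(19, 15): e=[119,14,27] → █
    (10,7)@(21, 15): e=[143,-2,19] → ·
    (4,8)@(9, 17): e=[9,114,37] → █
  covered (19 px):
    · · · · · · · · · · · ·
    · · · · · · · · · · · ·
    · · · · · · · · · · · ·
    · · · · · · · · · · · ·
    · · · · · · █ · · · · ·
    · · · · · █ █ █ · · · ·
    · · · · · █ █ █ █ · · ·
    · · · · · █ █ █ █ █ · ·
    · · · · █ █ █ █ █ · · ·
    · · · · █ · · · · · · ·
    · · · · · · · · · · · ·
    · · · · · · · · · · · ·
T1:
  2·area = 18  (B↔C swapped to make it positive)
  edge (18, 19)→(24, 16): d=(6,-3) top-left  bias=+0
  edge (24, 16)→(22, 20): d=(-2,4) right/bottom  bias=-1
  edge (22, 20)→(18, 19): d=(-4,-1) top-left  bias=+0
    (11,8)@(23, 17): e=[3,2,13] → █
    (9,9)@(19, 19): e=[3,14,1] → █
    (10,9)@(21, 19): e=[9,6,3] → █
    (11,9)@(23, 19): e=[15,-2,5] → ·
    (9,10)@(19, 21): e=[15,10,-7] → ·
    (10,10)@(21, 21): e=[21,2,-5] → ·
  covered (3 px):
    · · · · · · · · · · · ·
    · · · · · · · · · · · ·
    · · · · · · · · · · · ·
    · · · · · · · · · · · ·
    · · · · · · · · · · · ·
    · · · · · · · · · · · ·
    · · · · · · · · · · · ·
    · · · · · · · · · · · ·
    · · · · · · · · · · · █
    · · · · · · · · · █ █ ·
    · · · · · · · · · · · ·
    · · · · · · · · · · · ·
T2:
  2·area = 17  (B↔C swapped to make it positive)
  edge (23, 24)→(22, 24): d=(-1,0) right/bottom  bias=-1
  edge (22, 24)→(2, 7): d=(-20,-17) top-left  bias=+0
  edge (2, 7)→(23, 24): d=(21,17) right/bottom  bias=-1
    (9,10)@(19, 21): e=[3,9,5] → █
    (10,10)@(21, 21): e=[3,43,-29] → ·
    (9,11)@(19, 23): e=[1,-31,47] → ·
    (10,11)@(21, 23): e=[1,3,13] → █
    (11,11)@(23, 23): e=[1,37,-21] → ·
  covered (2 px):
    · · · · · · · · · · · ·
    · · · · · · · · · · · ·
    · · · · · · · · · · · ·
    · · · · · · · · · · · ·
    · · · · · · · · · · · ·
    · · · · · · · · · · · ·
    · · · · · · · · · · · ·
    · · · · · · · · · · · ·
    · · · · · · · · · · · ·
    · · · · · · · · · · · ·
    · · · · · · · · · █ · ·
    · · · · · · · · · · █ ·
T3:
  2·area = 168
  edge (16, 18)→(6, 24): d=(-10,6) right/bottom  bias=-1
  edge (6, 24)→(8, 6): d=(2,-18) top-left  bias=+0
  edge (8, 6)→(16, 18): d=(8,12) right/bottom  bias=-1
    (4,4)@(9, 9): e=[132,24,12] → █
    (5,4)@(11, 9): e=[120,60,-12] → ·
    (4,5)@(9, 11): e=[112,28,28] → █
    (5,5)@(11, 11): e=[100,64,4] → █
    (6,5)@(13, 11): e=[88,100,-20] → ·
    (4,6)@(9, 13): e=[92,32,44] → █
    (6,6)@(13, 13): e=[68,104,-4] → ·
    (3,7)@(7, 15): e=[84,0,84] → █  [on edge]
    (6,7)@(13, 15): e=[48,108,12] → █
    (7,7)@(15, 15): e=[36,144,-12] → ·
    (10,7)@(21, 15): e=[0,252,-84] → ·  [on edge]
    (3,8)@(7, 17): e=[64,4,100] → █
    (5,10)@(11, 21): e=[0,84,84] → ·  [on edge]
  covered (21 px):
    · · · · · · · · · · · ·
    · · · · · · · · · · · ·
    · · · · · · · · · · · ·
    · · · · · · · · · · · ·
    · · · · █ · · · · · · ·
    · · · · █ █ · · · · · ·
    · · · · █ █ · · · · · ·
    · · · █ █ █ █ · · · · ·
    · · · █ █ █ █ █ · · · ·
    · · · █ █ █ █ · · · · ·
    · · · █ █ · · · · · · ·
    · · · █ · · · · · · · ·
T4:
  2·area = 24  (B↔C swapped to make it positive)
  edge (10, 4)→(16, 14): d=(6,10) right/bottom  bias=-1
  edge (16, 14)→(19, 23): d=(3,9) right/bottom  bias=-1
  edge (19, 23)→(10, 4): d=(-9,-19) top-left  bias=+0
    (6,2)@(13, 5): e=[-24,0,48] → ·  [on edge]
    (6,4)@(13, 9): e=[0,12,12] → ·  [on edge]
    (7,5)@(15, 11): e=[-8,0,32] → ·  [on edge]
    (7,6)@(15, 13): e=[4,6,14] → █
    (8,6)@(17, 13): e=[-16,-12,52] → ·
    (7,7)@(15, 15): e=[16,12,-4] → ·
    (8,8)@(17, 17): e=[8,0,16] → ·  [on edge]
    (9,9)@(19, 19): e=[0,-12,36] → ·  [on edge]
    (9,11)@(19, 23): e=[24,0,0] → ·  [on edge]
  covered (1 px):
    · · · · · · · · · · · ·
    · · · · · · · · · · · ·
    · · · · · · · · · · · ·
    · · · · · · · · · · · ·
    · · · · · · · · · · · ·
    · · · · · · · · · · · ·
    · · · · · · · █ · · · ·
    · · · · · · · · · · · ·
    · · · · · · · · · · · ·
    · · · · · · · · · · · ·
    · · · · · · · · · · · ·
    · · · · · · · · · · · ·

Answer: "outside"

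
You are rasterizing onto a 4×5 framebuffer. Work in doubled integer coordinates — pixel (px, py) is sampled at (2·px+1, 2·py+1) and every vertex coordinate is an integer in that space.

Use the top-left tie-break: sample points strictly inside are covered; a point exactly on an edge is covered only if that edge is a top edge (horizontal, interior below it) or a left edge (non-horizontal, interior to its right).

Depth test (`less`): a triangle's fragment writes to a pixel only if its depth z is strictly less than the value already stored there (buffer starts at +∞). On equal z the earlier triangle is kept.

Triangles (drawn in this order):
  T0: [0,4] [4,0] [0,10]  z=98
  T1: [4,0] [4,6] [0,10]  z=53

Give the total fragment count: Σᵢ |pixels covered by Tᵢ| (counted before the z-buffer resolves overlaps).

T0:
  2·area = 24
  edge (0, 4)→(4, 0): d=(4,-4) top-left  bias=+0
  edge (4, 0)→(0, 10): d=(-4,10) right/bottom  bias=-1
  edge (0, 10)→(0, 4): d=(0,-6) top-left  bias=+0
    (1,0)@(3, 1): e=[0,6,18] → X  [on edge]
    (2,0)@(5, 1): e=[8,-14,30] → .
    (0,1)@(1, 3): e=[0,18,6] → X  [on edge]
    (1,1)@(3, 3): e=[8,-2,18] → .
    (0,2)@(1, 5): e=[8,10,6] → X
    (1,2)@(3, 5): e=[16,-10,18] → .
    (0,3)@(1, 7): e=[16,2,6] → X
    (1,3)@(3, 7): e=[24,-18,18] → .
    (0,4)@(1, 9): e=[24,-6,6] → .
  covered (4 px):
    . X . .
    X . . .
    X . . .
    X . . .
    . . . .
T1:
  2·area = 24
  edge (4, 0)→(4, 6): d=(0,6) right/bottom  bias=-1
  edge (4, 6)→(0, 10): d=(-4,4) right/bottom  bias=-1
  edge (0, 10)→(4, 0): d=(4,-10) top-left  bias=+0
    (1,1)@(3, 3): e=[6,16,2] → X
    (2,1)@(5, 3): e=[-6,8,22] → .
    (3,1)@(7, 3): e=[-18,0,42] → .  [on edge]
    (1,2)@(3, 5): e=[6,8,10] → X
    (2,2)@(5, 5): e=[-6,0,30] → .  [on edge]
    (1,3)@(3, 7): e=[6,0,18] → .  [on edge]
    (0,4)@(1, 9): e=[18,0,6] → .  [on edge]
  covered (2 px):
    . . . .
    . X . .
    . X . .
    . . . .
    . . . .

Answer: 6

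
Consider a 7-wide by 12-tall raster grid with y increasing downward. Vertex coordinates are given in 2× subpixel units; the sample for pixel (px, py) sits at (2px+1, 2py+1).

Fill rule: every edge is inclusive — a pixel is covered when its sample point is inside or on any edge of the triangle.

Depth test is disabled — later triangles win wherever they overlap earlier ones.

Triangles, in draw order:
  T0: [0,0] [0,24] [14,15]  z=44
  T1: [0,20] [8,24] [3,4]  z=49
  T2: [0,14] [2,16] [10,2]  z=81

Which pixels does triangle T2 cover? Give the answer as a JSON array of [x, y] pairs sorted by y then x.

T0:
  2·area = 336  (B↔C swapped to make it positive)
  edge (0, 0)→(14, 15): d=(14,15) inclusive
  edge (14, 15)→(0, 24): d=(-14,9) inclusive
  edge (0, 24)→(0, 0): d=(0,-24) inclusive
    (0,1)@(1, 3): e=[27,285,24] → X
    (1,1)@(3, 3): e=[-3,267,72] → .
    (0,2)@(1, 5): e=[55,257,24] → X
    (1,2)@(3, 5): e=[25,239,72] → X
    (2,2)@(5, 5): e=[-5,221,120] → .
    (0,3)@(1, 7): e=[83,229,24] → X
    (2,3)@(5, 7): e=[23,193,120] → X
    (3,3)@(7, 7): e=[-7,175,168] → .
    (0,4)@(1, 9): e=[111,201,24] → X
    (3,4)@(7, 9): e=[21,147,168] → X
    (4,4)@(9, 9): e=[-9,129,216] → .
    (0,5)@(1, 11): e=[139,173,24] → X
  covered (40 px):
    . . . . . . .
    X . . . . . .
    X X . . . . .
    X X X . . . .
    X X X X . . .
    X X X X X . .
    X X X X X X .
    X X X X X X X
    X X X X X . .
    X X X X . . .
    X X . . . . .
    X . . . . . .
T1:
  2·area = 140  (B↔C swapped to make it positive)
  edge (0, 20)→(3, 4): d=(3,-16) inclusive
  edge (3, 4)→(8, 24): d=(5,20) inclusive
  edge (8, 24)→(0, 20): d=(-8,-4) inclusive
    (1,2)@(3, 5): e=[3,5,132] → X
    (2,2)@(5, 5): e=[35,-35,140] → .
    (1,3)@(3, 7): e=[9,15,116] → X
    (2,3)@(5, 7): e=[41,-25,124] → .
    (1,4)@(3, 9): e=[15,25,100] → X
    (2,4)@(5, 9): e=[47,-15,108] → .
    (1,5)@(3, 11): e=[21,35,84] → X
    (2,5)@(5, 11): e=[53,-5,92] → .
    (1,6)@(3, 13): e=[27,45,68] → X
    (2,6)@(5, 13): e=[59,5,76] → X
    (3,6)@(7, 13): e=[91,-35,84] → .
    (0,7)@(1, 15): e=[1,95,44] → X
  covered (19 px):
    . . . . . . .
    . . . . . . .
    . X . . . . .
    . X . . . . .
    . X . . . . .
    . X . . . . .
    . X X . . . .
    X X X . . . .
    X X X . . . .
    X X X . . . .
    . X X X . . .
    . . . X . . .
T2:
  2·area = 44  (B↔C swapped to make it positive)
  edge (0, 14)→(10, 2): d=(10,-12) inclusive
  edge (10, 2)→(2, 16): d=(-8,14) inclusive
  edge (2, 16)→(0, 14): d=(-2,-2) inclusive
    (3,3)@(7, 7): e=[14,2,28] → X
    (4,3)@(9, 7): e=[38,-26,32] → .
    (2,4)@(5, 9): e=[10,14,20] → X
    (3,4)@(7, 9): e=[34,-14,24] → .
    (1,5)@(3, 11): e=[6,26,12] → X
    (2,5)@(5, 11): e=[30,-2,16] → .
    (0,6)@(1, 13): e=[2,38,4] → X
    (2,6)@(5, 13): e=[50,-18,12] → .
    (0,7)@(1, 15): e=[22,22,0] → X  [on edge]
    (1,7)@(3, 15): e=[46,-6,4] → .
    (0,8)@(1, 17): e=[42,6,-4] → .
    (1,8)@(3, 17): e=[66,-22,0] → .  [on edge]
    (2,9)@(5, 19): e=[110,-66,0] → .  [on edge]
    (3,10)@(7, 21): e=[154,-110,0] → .  [on edge]
    (4,11)@(9, 23): e=[198,-154,0] → .  [on edge]
  covered (6 px):
    . . . . . . .
    . . . . . . .
    . . . . . . .
    . . . X . . .
    . . X . . . .
    . X . . . . .
    X X . . . . .
    X . . . . . .
    . . . . . . .
    . . . . . . .
    . . . . . . .
    . . . . . . .

Result: [[3,3],[2,4],[1,5],[0,6],[1,6],[0,7]]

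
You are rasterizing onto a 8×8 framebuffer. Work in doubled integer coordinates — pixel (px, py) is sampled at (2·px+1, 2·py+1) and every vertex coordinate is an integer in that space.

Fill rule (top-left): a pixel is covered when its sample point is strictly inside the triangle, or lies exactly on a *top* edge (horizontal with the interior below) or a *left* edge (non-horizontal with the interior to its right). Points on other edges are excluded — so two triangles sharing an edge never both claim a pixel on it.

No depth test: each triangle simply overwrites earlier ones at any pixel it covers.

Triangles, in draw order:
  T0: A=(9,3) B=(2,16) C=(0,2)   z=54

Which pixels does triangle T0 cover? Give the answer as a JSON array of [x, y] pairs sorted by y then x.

T0:
  2·area = 124
  edge (9, 3)→(2, 16): d=(-7,13) right/bottom  bias=-1
  edge (2, 16)→(0, 2): d=(-2,-14) top-left  bias=+0
  edge (0, 2)→(9, 3): d=(9,1) right/bottom  bias=-1
    (0,1)@(1, 3): e=[104,12,8] → #
    (1,1)@(3, 3): e=[78,40,6] → #
    (2,1)@(5, 3): e=[52,68,4] → #
    (3,1)@(7, 3): e=[26,96,2] → #
    (4,1)@(9, 3): e=[0,124,0] → ·  [on edge]
    (0,2)@(1, 5): e=[90,8,26] → #
    (4,2)@(9, 5): e=[-14,120,18] → ·
    (0,3)@(1, 7): e=[76,4,44] → #
    (3,3)@(7, 7): e=[-2,88,38] → ·
    (0,4)@(1, 9): e=[62,0,62] → #  [on edge]
    (3,4)@(7, 9): e=[-16,84,56] → ·
    (0,5)@(1, 11): e=[48,-4,80] → ·
  covered (16 px):
    · · · · · · · ·
    # # # # · · · ·
    # # # # · · · ·
    # # # · · · · ·
    # # # · · · · ·
    · # · · · · · ·
    · # · · · · · ·
    · · · · · · · ·

Result: [[0,1],[1,1],[2,1],[3,1],[0,2],[1,2],[2,2],[3,2],[0,3],[1,3],[2,3],[0,4],[1,4],[2,4],[1,5],[1,6]]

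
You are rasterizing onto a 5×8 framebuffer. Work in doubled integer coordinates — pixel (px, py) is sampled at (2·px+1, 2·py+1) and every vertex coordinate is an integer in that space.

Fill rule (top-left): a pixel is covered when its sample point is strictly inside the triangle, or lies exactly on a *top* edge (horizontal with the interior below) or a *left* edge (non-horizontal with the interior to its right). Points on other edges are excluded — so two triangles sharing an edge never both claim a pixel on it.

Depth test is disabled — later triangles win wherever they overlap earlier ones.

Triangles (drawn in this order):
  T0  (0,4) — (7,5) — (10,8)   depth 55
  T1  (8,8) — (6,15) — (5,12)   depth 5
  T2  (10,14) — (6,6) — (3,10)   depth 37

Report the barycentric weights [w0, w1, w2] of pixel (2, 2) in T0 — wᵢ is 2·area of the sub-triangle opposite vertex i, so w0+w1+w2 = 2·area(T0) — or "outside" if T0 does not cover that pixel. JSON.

T0:
  2·area = 18
  edge (0, 4)→(7, 5): d=(7,1) right/bottom  bias=-1
  edge (7, 5)→(10, 8): d=(3,3) right/bottom  bias=-1
  edge (10, 8)→(0, 4): d=(-10,-4) top-left  bias=+0
    (1,0)@(3, 1): e=[-24,0,42] → ·  [on edge]
    (2,1)@(5, 3): e=[-12,0,30] → ·  [on edge]
    (1,2)@(3, 5): e=[4,12,2] → #
    (2,2)@(5, 5): e=[2,6,10] → #
    (3,2)@(7, 5): e=[0,0,18] → ·  [on edge]
    (1,3)@(3, 7): e=[18,18,-18] → ·
    (2,3)@(5, 7): e=[16,12,-10] → ·
    (4,3)@(9, 7): e=[12,0,6] → ·  [on edge]
  covered (2 px):
    · · · · ·
    · · · · ·
    · # # · ·
    · · · · ·
    · · · · ·
    · · · · ·
    · · · · ·
    · · · · ·
T1:
  2·area = 13
  edge (8, 8)→(6, 15): d=(-2,7) right/bottom  bias=-1
  edge (6, 15)→(5, 12): d=(-1,-3) top-left  bias=+0
  edge (5, 12)→(8, 8): d=(3,-4) top-left  bias=+0
    (3,5)@(7, 11): e=[1,7,5] → #
    (4,5)@(9, 11): e=[-13,13,13] → ·
    (3,6)@(7, 13): e=[-3,5,11] → ·
  covered (1 px):
    · · · · ·
    · · · · ·
    · · · · ·
    · · · · ·
    · · · · ·
    · · · # ·
    · · · · ·
    · · · · ·
T2:
  2·area = 40  (B↔C swapped to make it positive)
  edge (10, 14)→(3, 10): d=(-7,-4) top-left  bias=+0
  edge (3, 10)→(6, 6): d=(3,-4) top-left  bias=+0
  edge (6, 6)→(10, 14): d=(4,8) right/bottom  bias=-1
    (2,4)@(5, 9): e=[15,5,20] → #
    (3,4)@(7, 9): e=[23,13,4] → #
    (4,4)@(9, 9): e=[31,21,-12] → ·
    (2,5)@(5, 11): e=[1,11,28] → #
    (4,5)@(9, 11): e=[17,27,-4] → ·
    (2,6)@(5, 13): e=[-13,17,36] → ·
    (3,6)@(7, 13): e=[-5,25,20] → ·
    (4,6)@(9, 13): e=[3,33,4] → #
    (4,7)@(9, 15): e=[-11,39,12] → ·
  covered (5 px):
    · · · · ·
    · · · · ·
    · · · · ·
    · · · · ·
    · · # # ·
    · · # # ·
    · · · · #
    · · · · ·

Result: [6,10,2]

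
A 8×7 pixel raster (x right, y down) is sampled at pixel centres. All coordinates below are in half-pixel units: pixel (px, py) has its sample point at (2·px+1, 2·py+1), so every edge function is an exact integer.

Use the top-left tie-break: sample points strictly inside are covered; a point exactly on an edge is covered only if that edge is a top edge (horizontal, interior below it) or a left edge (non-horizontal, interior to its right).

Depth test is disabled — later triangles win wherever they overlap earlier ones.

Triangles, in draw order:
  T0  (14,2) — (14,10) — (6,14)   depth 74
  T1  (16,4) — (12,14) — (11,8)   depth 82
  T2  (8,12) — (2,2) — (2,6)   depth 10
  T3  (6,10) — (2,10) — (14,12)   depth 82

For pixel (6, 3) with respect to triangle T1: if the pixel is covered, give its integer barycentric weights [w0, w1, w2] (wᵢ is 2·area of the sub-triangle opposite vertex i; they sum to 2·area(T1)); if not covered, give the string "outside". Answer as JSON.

T0:
  2·area = 64
  edge (14, 2)→(14, 10): d=(0,8) right/bottom  bias=-1
  edge (14, 10)→(6, 14): d=(-8,4) right/bottom  bias=-1
  edge (6, 14)→(14, 2): d=(8,-12) top-left  bias=+0
    (6,2)@(13, 5): e=[8,44,12] → #
    (7,2)@(15, 5): e=[-8,36,36] → ·
    (5,3)@(11, 7): e=[24,36,4] → #
    (7,3)@(15, 7): e=[-8,20,52] → ·
    (5,4)@(11, 9): e=[24,20,20] → #
    (7,4)@(15, 9): e=[-8,4,68] → ·
    (4,5)@(9, 11): e=[40,12,12] → #
    (6,5)@(13, 11): e=[8,-4,60] → ·
    (3,6)@(7, 13): e=[56,4,4] → #
    (4,6)@(9, 13): e=[40,-4,28] → ·
    (5,6)@(11, 13): e=[24,-12,52] → ·
  covered (8 px):
    · · · · · · · ·
    · · · · · · · ·
    · · · · · · # ·
    · · · · · # # ·
    · · · · · # # ·
    · · · · # # · ·
    · · · # · · · ·
T1:
  2·area = 34
  edge (16, 4)→(12, 14): d=(-4,10) right/bottom  bias=-1
  edge (12, 14)→(11, 8): d=(-1,-6) top-left  bias=+0
  edge (11, 8)→(16, 4): d=(5,-4) top-left  bias=+0
    (7,2)@(15, 5): e=[6,27,1] → #
    (6,3)@(13, 7): e=[18,13,3] → #
    (7,3)@(15, 7): e=[-2,25,11] → ·
    (6,4)@(13, 9): e=[10,11,13] → #
    (7,4)@(15, 9): e=[-10,23,21] → ·
    (6,5)@(13, 11): e=[2,9,23] → #
    (7,5)@(15, 11): e=[-18,21,31] → ·
    (6,6)@(13, 13): e=[-6,7,33] → ·
  covered (4 px):
    · · · · · · · ·
    · · · · · · · ·
    · · · · · · · #
    · · · · · · # ·
    · · · · · · # ·
    · · · · · · # ·
    · · · · · · · ·
T2:
  2·area = 24  (B↔C swapped to make it positive)
  edge (8, 12)→(2, 6): d=(-6,-6) top-left  bias=+0
  edge (2, 6)→(2, 2): d=(0,-4) top-left  bias=+0
  edge (2, 2)→(8, 12): d=(6,10) right/bottom  bias=-1
    (0,2)@(1, 5): e=[0,-4,28] → ·  [on edge]
    (1,2)@(3, 5): e=[12,4,8] → #
    (2,2)@(5, 5): e=[24,12,-12] → ·
    (1,3)@(3, 7): e=[0,4,20] → #  [on edge]
    (2,3)@(5, 7): e=[12,12,0] → ·  [on edge]
    (1,4)@(3, 9): e=[-12,4,32] → ·
    (2,4)@(5, 9): e=[0,12,12] → #  [on edge]
    (3,4)@(7, 9): e=[12,20,-8] → ·
    (2,5)@(5, 11): e=[-12,12,24] → ·
    (3,5)@(7, 11): e=[0,20,4] → #  [on edge]
    (4,5)@(9, 11): e=[12,28,-16] → ·
    (3,6)@(7, 13): e=[-12,20,16] → ·
    (4,6)@(9, 13): e=[0,28,-4] → ·  [on edge]
  covered (4 px):
    · · · · · · · ·
    · · · · · · · ·
    · # · · · · · ·
    · # · · · · · ·
    · · # · · · · ·
    · · · # · · · ·
    · · · · · · · ·
T3:
  2·area = 8  (B↔C swapped to make it positive)
  edge (6, 10)→(14, 12): d=(8,2) right/bottom  bias=-1
  edge (14, 12)→(2, 10): d=(-12,-2) top-left  bias=+0
  edge (2, 10)→(6, 10): d=(4,0) top-left  bias=+0
    (4,5)@(9, 11): e=[2,2,4] → #
    (5,5)@(11, 11): e=[-2,6,4] → ·
    (4,6)@(9, 13): e=[18,-22,12] → ·
  covered (1 px):
    · · · · · · · ·
    · · · · · · · ·
    · · · · · · · ·
    · · · · · · · ·
    · · · · · · · ·
    · · · · # · · ·
    · · · · · · · ·

Result: [13,3,18]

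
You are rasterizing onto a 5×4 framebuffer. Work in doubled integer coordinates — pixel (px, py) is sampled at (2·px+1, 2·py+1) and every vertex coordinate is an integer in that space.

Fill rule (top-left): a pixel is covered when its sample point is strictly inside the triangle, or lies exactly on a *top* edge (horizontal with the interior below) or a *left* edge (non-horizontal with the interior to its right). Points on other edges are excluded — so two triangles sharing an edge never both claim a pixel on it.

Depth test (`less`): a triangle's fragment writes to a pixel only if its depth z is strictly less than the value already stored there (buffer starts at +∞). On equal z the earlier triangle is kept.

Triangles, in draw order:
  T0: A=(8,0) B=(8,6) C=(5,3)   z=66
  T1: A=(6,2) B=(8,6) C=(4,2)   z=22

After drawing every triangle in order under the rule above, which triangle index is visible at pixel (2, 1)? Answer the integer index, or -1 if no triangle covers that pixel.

T0:
  2·area = 18
  edge (8, 0)→(8, 6): d=(0,6) right/bottom  bias=-1
  edge (8, 6)→(5, 3): d=(-3,-3) top-left  bias=+0
  edge (5, 3)→(8, 0): d=(3,-3) top-left  bias=+0
    (1,0)@(3, 1): e=[30,0,-12] → ·  [on edge]
    (3,0)@(7, 1): e=[6,12,0] → #  [on edge]
    (4,0)@(9, 1): e=[-6,18,6] → ·
    (2,1)@(5, 3): e=[18,0,0] → #  [on edge]
    (4,1)@(9, 3): e=[-6,12,12] → ·
    (1,2)@(3, 5): e=[30,-12,0] → ·  [on edge]
    (2,2)@(5, 5): e=[18,-6,6] → ·
    (3,2)@(7, 5): e=[6,0,12] → #  [on edge]
    (4,2)@(9, 5): e=[-6,6,18] → ·
    (0,3)@(1, 7): e=[42,-24,0] → ·  [on edge]
    (3,3)@(7, 7): e=[6,-6,18] → ·
    (4,3)@(9, 7): e=[-6,0,24] → ·  [on edge]
  covered (4 px):
    · · · # ·
    · · # # ·
    · · · # ·
    · · · · ·
T1:
  2·area = 8
  edge (6, 2)→(8, 6): d=(2,4) right/bottom  bias=-1
  edge (8, 6)→(4, 2): d=(-4,-4) top-left  bias=+0
  edge (4, 2)→(6, 2): d=(2,0) top-left  bias=+0
    (1,0)@(3, 1): e=[10,0,-2] → ·  [on edge]
    (2,1)@(5, 3): e=[6,0,2] → #  [on edge]
    (3,1)@(7, 3): e=[-2,8,2] → ·
    (2,2)@(5, 5): e=[10,-8,6] → ·
    (3,2)@(7, 5): e=[2,0,6] → #  [on edge]
    (4,2)@(9, 5): e=[-6,8,6] → ·
    (3,3)@(7, 7): e=[6,-8,10] → ·
    (4,3)@(9, 7): e=[-2,0,10] → ·  [on edge]
  covered (2 px):
    · · · · ·
    · · # · ·
    · · · # ·
    · · · · ·

Z-buffer (winner per pixel, '.' = empty):
  . . . 0 .
  . . 1 0 .
  . . . 1 .
  . . . . .

Answer: 1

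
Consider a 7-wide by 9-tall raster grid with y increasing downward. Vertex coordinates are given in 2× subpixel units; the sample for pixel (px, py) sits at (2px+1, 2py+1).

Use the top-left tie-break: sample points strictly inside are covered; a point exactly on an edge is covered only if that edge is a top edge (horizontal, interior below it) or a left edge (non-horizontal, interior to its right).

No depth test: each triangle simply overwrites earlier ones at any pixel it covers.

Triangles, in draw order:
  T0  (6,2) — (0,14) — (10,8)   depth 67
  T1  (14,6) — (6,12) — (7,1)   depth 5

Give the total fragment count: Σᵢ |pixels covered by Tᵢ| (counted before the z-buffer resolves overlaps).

T0:
  2·area = 84  (B↔C swapped to make it positive)
  edge (6, 2)→(10, 8): d=(4,6) right/bottom  bias=-1
  edge (10, 8)→(0, 14): d=(-10,6) right/bottom  bias=-1
  edge (0, 14)→(6, 2): d=(6,-12) top-left  bias=+0
    (2,2)@(5, 5): e=[18,60,6] → █
    (3,2)@(7, 5): e=[6,48,30] → █
    (4,2)@(9, 5): e=[-6,36,54] → ·
    (2,3)@(5, 7): e=[26,40,18] → █
    (4,3)@(9, 7): e=[2,16,66] → █
    (5,3)@(11, 7): e=[-10,4,90] → ·
    (1,4)@(3, 9): e=[46,32,6] → █
    (4,4)@(9, 9): e=[10,-4,78] → ·
    (1,5)@(3, 11): e=[54,12,18] → █
    (2,5)@(5, 11): e=[42,0,42] → ·  [on edge]
    (3,5)@(7, 11): e=[30,-12,66] → ·
    (0,6)@(1, 13): e=[74,4,6] → █
  covered (10 px):
    · · · · · · ·
    · · · · · · ·
    · · █ █ · · ·
    · · █ █ █ · ·
    · █ █ █ · · ·
    · █ · · · · ·
    █ · · · · · ·
    · · · · · · ·
    · · · · · · ·
T1:
  2·area = 82
  edge (14, 6)→(6, 12): d=(-8,6) right/bottom  bias=-1
  edge (6, 12)→(7, 1): d=(1,-11) top-left  bias=+0
  edge (7, 1)→(14, 6): d=(7,5) right/bottom  bias=-1
    (3,0)@(7, 1): e=[82,0,0] → ·  [on edge]
    (3,1)@(7, 3): e=[66,2,14] → █
    (4,1)@(9, 3): e=[54,24,4] → █
    (5,1)@(11, 3): e=[42,46,-6] → ·
    (3,2)@(7, 5): e=[50,4,28] → █
    (5,2)@(11, 5): e=[26,48,8] → █
    (6,2)@(13, 5): e=[14,70,-2] → ·
    (3,3)@(7, 7): e=[34,6,42] → █
    (6,3)@(13, 7): e=[-2,72,12] → ·
    (3,4)@(7, 9): e=[18,8,56] → █
    (5,4)@(11, 9): e=[-6,52,36] → ·
    (3,5)@(7, 11): e=[2,10,70] → █
  covered (11 px):
    · · · · · · ·
    · · · █ █ · ·
    · · · █ █ █ ·
    · · · █ █ █ ·
    · · · █ █ · ·
    · · · █ · · ·
    · · · · · · ·
    · · · · · · ·
    · · · · · · ·

Answer: 21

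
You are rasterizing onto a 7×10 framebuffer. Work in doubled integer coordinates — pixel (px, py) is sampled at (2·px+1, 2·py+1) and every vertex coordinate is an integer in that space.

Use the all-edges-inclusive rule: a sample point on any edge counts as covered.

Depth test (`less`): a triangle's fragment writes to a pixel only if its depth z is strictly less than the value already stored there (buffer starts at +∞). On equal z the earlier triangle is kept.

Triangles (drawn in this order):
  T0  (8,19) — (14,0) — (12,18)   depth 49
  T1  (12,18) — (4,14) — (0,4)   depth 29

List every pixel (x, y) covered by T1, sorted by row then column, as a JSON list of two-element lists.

T0:
  2·area = 70
  edge (8, 19)→(14, 0): d=(6,-19) inclusive
  edge (14, 0)→(12, 18): d=(-2,18) inclusive
  edge (12, 18)→(8, 19): d=(-4,1) inclusive
    (6,2)@(13, 5): e=[11,8,51] → X
    (6,3)@(13, 7): e=[23,4,43] → X
    (6,4)@(13, 9): e=[35,0,35] → X  [on edge]
    (5,5)@(11, 11): e=[9,32,29] → X
    (6,5)@(13, 11): e=[47,-4,27] → .
    (5,6)@(11, 13): e=[21,28,21] → X
    (6,6)@(13, 13): e=[59,-8,19] → .
    (5,7)@(11, 15): e=[33,24,13] → X
    (6,7)@(13, 15): e=[71,-12,11] → .
    (4,8)@(9, 17): e=[7,56,7] → X
    (6,8)@(13, 17): e=[83,-16,3] → .
    (4,9)@(9, 19): e=[19,52,-1] → .
  covered (8 px):
    . . . . . . .
    . . . . . . .
    . . . . . . X
    . . . . . . X
    . . . . . . X
    . . . . . X .
    . . . . . X .
    . . . . . X .
    . . . . X X .
    . . . . . . .
T1:
  2·area = 64
  edge (12, 18)→(4, 14): d=(-8,-4) inclusive
  edge (4, 14)→(0, 4): d=(-4,-10) inclusive
  edge (0, 4)→(12, 18): d=(12,14) inclusive
    (1,4)@(3, 9): e=[36,10,18] → X
    (2,4)@(5, 9): e=[44,30,-10] → .
    (1,5)@(3, 11): e=[20,2,42] → X
    (2,5)@(5, 11): e=[28,22,14] → X
    (3,5)@(7, 11): e=[36,42,-14] → .
    (1,6)@(3, 13): e=[4,-6,66] → .
    (2,6)@(5, 13): e=[12,14,38] → X
    (3,6)@(7, 13): e=[20,34,10] → X
    (4,6)@(9, 13): e=[28,54,-18] → .
    (2,7)@(5, 15): e=[-4,6,62] → .
    (3,7)@(7, 15): e=[4,26,34] → X
    (4,7)@(9, 15): e=[12,46,6] → X
  covered (8 px):
    . . . . . . .
    . . . . . . .
    . . . . . . .
    . . . . . . .
    . X . . . . .
    . X X . . . .
    . . X X . . .
    . . . X X . .
    . . . . . X .
    . . . . . . .

Result: [[1,4],[1,5],[2,5],[2,6],[3,6],[3,7],[4,7],[5,8]]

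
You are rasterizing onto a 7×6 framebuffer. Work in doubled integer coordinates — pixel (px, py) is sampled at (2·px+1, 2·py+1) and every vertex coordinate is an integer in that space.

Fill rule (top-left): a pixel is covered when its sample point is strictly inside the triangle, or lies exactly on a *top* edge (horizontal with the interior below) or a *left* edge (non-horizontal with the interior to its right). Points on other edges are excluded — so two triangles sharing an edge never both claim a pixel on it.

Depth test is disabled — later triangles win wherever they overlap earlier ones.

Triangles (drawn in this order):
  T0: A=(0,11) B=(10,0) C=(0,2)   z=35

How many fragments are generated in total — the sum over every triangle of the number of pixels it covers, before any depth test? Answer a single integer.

T0:
  2·area = 90  (B↔C swapped to make it positive)
  edge (0, 11)→(0, 2): d=(0,-9) top-left  bias=+0
  edge (0, 2)→(10, 0): d=(10,-2) top-left  bias=+0
  edge (10, 0)→(0, 11): d=(-10,11) right/bottom  bias=-1
    (2,0)@(5, 1): e=[45,0,45] → X  [on edge]
    (3,0)@(7, 1): e=[63,4,23] → X
    (4,0)@(9, 1): e=[81,8,1] → X
    (5,0)@(11, 1): e=[99,12,-21] → .
    (0,1)@(1, 3): e=[9,12,69] → X
    (1,1)@(3, 3): e=[27,16,47] → X
    (4,1)@(9, 3): e=[81,28,-19] → .
    (0,2)@(1, 5): e=[9,32,49] → X
    (3,2)@(7, 5): e=[63,44,-17] → .
    (0,3)@(1, 7): e=[9,52,29] → X
    (2,3)@(5, 7): e=[45,60,-15] → .
    (0,4)@(1, 9): e=[9,72,9] → X
  covered (13 px):
    . . X X X . .
    X X X X . . .
    X X X . . . .
    X X . . . . .
    X . . . . . .
    . . . . . . .

Final: 13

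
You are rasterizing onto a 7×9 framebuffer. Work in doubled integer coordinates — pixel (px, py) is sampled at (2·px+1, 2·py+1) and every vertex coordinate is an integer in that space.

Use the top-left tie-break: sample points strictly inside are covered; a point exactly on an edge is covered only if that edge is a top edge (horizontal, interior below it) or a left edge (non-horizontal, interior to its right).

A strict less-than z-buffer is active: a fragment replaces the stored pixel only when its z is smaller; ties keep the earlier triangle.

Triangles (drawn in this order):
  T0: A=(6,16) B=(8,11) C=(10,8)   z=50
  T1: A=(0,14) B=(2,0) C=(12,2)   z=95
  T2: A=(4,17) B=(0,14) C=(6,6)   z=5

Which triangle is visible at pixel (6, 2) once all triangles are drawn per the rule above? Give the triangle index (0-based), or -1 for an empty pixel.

T0:
  2·area = 4
  edge (6, 16)→(8, 11): d=(2,-5) top-left  bias=+0
  edge (8, 11)→(10, 8): d=(2,-3) top-left  bias=+0
  edge (10, 8)→(6, 16): d=(-4,8) right/bottom  bias=-1
  covered (0 px):
    · · · · · · ·
    · · · · · · ·
    · · · · · · ·
    · · · · · · ·
    · · · · · · ·
    · · · · · · ·
    · · · · · · ·
    · · · · · · ·
    · · · · · · ·
T1:
  2·area = 144
  edge (0, 14)→(2, 0): d=(2,-14) top-left  bias=+0
  edge (2, 0)→(12, 2): d=(10,2) right/bottom  bias=-1
  edge (12, 2)→(0, 14): d=(-12,12) right/bottom  bias=-1
    (1,0)@(3, 1): e=[16,8,120] → #
    (2,0)@(5, 1): e=[44,4,96] → #
    (3,0)@(7, 1): e=[72,0,72] → ·  [on edge]
    (6,0)@(13, 1): e=[156,-12,0] → ·  [on edge]
    (1,1)@(3, 3): e=[20,28,96] → #
    (3,1)@(7, 3): e=[76,20,48] → #
    (4,1)@(9, 3): e=[104,16,24] → #
    (5,1)@(11, 3): e=[132,12,0] → ·  [on edge]
    (1,2)@(3, 5): e=[24,48,72] → #
    (4,2)@(9, 5): e=[108,36,0] → ·  [on edge]
    (0,3)@(1, 7): e=[0,72,72] → #  [on edge]
    (3,3)@(7, 7): e=[84,60,0] → ·  [on edge]
    (2,4)@(5, 9): e=[60,84,0] → ·  [on edge]
    (1,5)@(3, 11): e=[36,108,0] → ·  [on edge]
    (0,6)@(1, 13): e=[12,132,0] → ·  [on edge]
  covered (15 px):
    · # # · · · ·
    · # # # # · ·
    · # # # · · ·
    # # # · · · ·
    # # · · · · ·
    # · · · · · ·
    · · · · · · ·
    · · · · · · ·
    · · · · · · ·
T2:
  2·area = 50
  edge (4, 17)→(0, 14): d=(-4,-3) top-left  bias=+0
  edge (0, 14)→(6, 6): d=(6,-8) top-left  bias=+0
  edge (6, 6)→(4, 17): d=(-2,11) right/bottom  bias=-1
    (2,4)@(5, 9): e=[35,10,5] → #
    (3,4)@(7, 9): e=[41,26,-17] → ·
    (1,5)@(3, 11): e=[21,6,23] → #
    (3,5)@(7, 11): e=[33,38,-21] → ·
    (0,6)@(1, 13): e=[7,2,41] → #
    (2,6)@(5, 13): e=[19,34,-3] → ·
    (0,7)@(1, 15): e=[-1,14,37] → ·
    (1,7)@(3, 15): e=[5,30,15] → #
    (2,7)@(5, 15): e=[11,46,-7] → ·
    (1,8)@(3, 17): e=[-3,42,11] → ·
  covered (6 px):
    · · · · · · ·
    · · · · · · ·
    · · · · · · ·
    · · · · · · ·
    · · # · · · ·
    · # # · · · ·
    # # · · · · ·
    · # · · · · ·
    · · · · · · ·

Z-buffer (winner per pixel, '.' = empty):
  . 1 1 . . . .
  . 1 1 1 1 . .
  . 1 1 1 . . .
  1 1 1 . . . .
  1 1 2 . . . .
  1 2 2 . . . .
  2 2 . . . . .
  . 2 . . . . .
  . . . . . . .

Final: -1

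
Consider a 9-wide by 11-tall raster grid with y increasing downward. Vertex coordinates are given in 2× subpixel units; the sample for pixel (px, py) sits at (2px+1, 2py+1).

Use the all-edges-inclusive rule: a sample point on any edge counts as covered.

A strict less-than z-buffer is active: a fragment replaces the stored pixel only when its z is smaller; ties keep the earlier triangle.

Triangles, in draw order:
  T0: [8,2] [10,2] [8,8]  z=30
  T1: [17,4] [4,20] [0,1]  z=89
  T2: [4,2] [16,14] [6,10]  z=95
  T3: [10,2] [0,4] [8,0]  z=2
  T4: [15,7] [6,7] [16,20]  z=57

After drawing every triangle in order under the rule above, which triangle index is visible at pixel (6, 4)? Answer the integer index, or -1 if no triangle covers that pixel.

T0:
  2·area = 12
  edge (8, 2)→(10, 2): d=(2,0) inclusive
  edge (10, 2)→(8, 8): d=(-2,6) inclusive
  edge (8, 8)→(8, 2): d=(0,-6) inclusive
    (4,1)@(9, 3): e=[2,4,6] → X
    (5,1)@(11, 3): e=[2,-8,18] → .
    (4,2)@(9, 5): e=[6,0,6] → X  [on edge]
    (5,2)@(11, 5): e=[6,-12,18] → .
    (4,3)@(9, 7): e=[10,-4,6] → .
    (3,5)@(7, 11): e=[18,0,-6] → .  [on edge]
    (2,8)@(5, 17): e=[30,0,-18] → .  [on edge]
  covered (2 px):
    . . . . . . . . .
    . . . . X . . . .
    . . . . X . . . .
    . . . . . . . . .
    . . . . . . . . .
    . . . . . . . . .
    . . . . . . . . .
    . . . . . . . . .
    . . . . . . . . .
    . . . . . . . . .
    . . . . . . . . .
T1:
  2·area = 311
  edge (17, 4)→(4, 20): d=(-13,16) inclusive
  edge (4, 20)→(0, 1): d=(-4,-19) inclusive
  edge (0, 1)→(17, 4): d=(17,3) inclusive
    (0,1)@(1, 3): e=[269,11,31] → X
    (1,1)@(3, 3): e=[237,49,25] → X
    (2,1)@(5, 3): e=[205,87,19] → X
    (3,1)@(7, 3): e=[173,125,13] → X
    (4,1)@(9, 3): e=[141,163,7] → X
    (5,1)@(11, 3): e=[109,201,1] → X
    (6,1)@(13, 3): e=[77,239,-5] → .
    (0,2)@(1, 5): e=[243,3,65] → X
    (6,2)@(13, 5): e=[51,231,29] → X
    (7,2)@(15, 5): e=[19,269,23] → X
    (8,2)@(17, 5): e=[-13,307,17] → .
    (0,3)@(1, 7): e=[217,-5,99] → .
  covered (38 px):
    . . . . . . . . .
    X X X X X X . . .
    X X X X X X X X .
    . X X X X X X . .
    . X X X X X . . .
    . X X X X X . . .
    . X X X X . . . .
    . X X X . . . . .
    . . X . . . . . .
    . . . . . . . . .
    . . . . . . . . .
T2:
  2·area = 72
  edge (4, 2)→(16, 14): d=(12,12) inclusive
  edge (16, 14)→(6, 10): d=(-10,-4) inclusive
  edge (6, 10)→(4, 2): d=(-2,-8) inclusive
    (1,0)@(3, 1): e=[0,78,-6] → .  [on edge]
    (2,1)@(5, 3): e=[0,66,6] → X  [on edge]
    (3,1)@(7, 3): e=[-24,74,22] → .
    (2,2)@(5, 5): e=[24,46,2] → X
    (3,2)@(7, 5): e=[0,54,18] → X  [on edge]
    (4,2)@(9, 5): e=[-24,62,34] → .
    (2,3)@(5, 7): e=[48,26,-2] → .
    (3,3)@(7, 7): e=[24,34,14] → X
    (4,3)@(9, 7): e=[0,42,30] → X  [on edge]
    (5,3)@(11, 7): e=[-24,50,46] → .
    (3,4)@(7, 9): e=[48,14,10] → X
    (5,4)@(11, 9): e=[0,30,42] → X  [on edge]
    (6,5)@(13, 11): e=[0,18,54] → X  [on edge]
    (7,6)@(15, 13): e=[0,6,66] → X  [on edge]
    (8,7)@(17, 15): e=[0,-6,78] → .  [on edge]
  covered (12 px):
    . . . . . . . . .
    . . X . . . . . .
    . . X X . . . . .
    . . . X X . . . .
    . . . X X X . . .
    . . . . X X X . .
    . . . . . . . X .
    . . . . . . . . .
    . . . . . . . . .
    . . . . . . . . .
    . . . . . . . . .
T3:
  2·area = 24
  edge (10, 2)→(0, 4): d=(-10,2) inclusive
  edge (0, 4)→(8, 0): d=(8,-4) inclusive
  edge (8, 0)→(10, 2): d=(2,2) inclusive
    (3,0)@(7, 1): e=[16,4,4] → X
    (4,0)@(9, 1): e=[12,12,0] → X  [on edge]
    (5,0)@(11, 1): e=[8,20,-4] → .
    (7,0)@(15, 1): e=[0,36,-12] → .  [on edge]
    (1,1)@(3, 3): e=[4,4,16] → X
    (2,1)@(5, 3): e=[0,12,12] → X  [on edge]
    (3,1)@(7, 3): e=[-4,20,8] → .
    (4,1)@(9, 3): e=[-8,28,4] → .
    (5,1)@(11, 3): e=[-12,36,0] → .  [on edge]
    (1,2)@(3, 5): e=[-16,20,20] → .
    (2,2)@(5, 5): e=[-20,28,16] → .
    (6,2)@(13, 5): e=[-36,60,0] → .  [on edge]
    (7,3)@(15, 7): e=[-60,84,0] → .  [on edge]
    (8,4)@(17, 9): e=[-84,108,0] → .  [on edge]
  covered (4 px):
    . . . X X . . . .
    . X X . . . . . .
    . . . . . . . . .
    . . . . . . . . .
    . . . . . . . . .
    . . . . . . . . .
    . . . . . . . . .
    . . . . . . . . .
    . . . . . . . . .
    . . . . . . . . .
    . . . . . . . . .
T4:
  2·area = 117  (B↔C swapped to make it positive)
  edge (15, 7)→(16, 20): d=(1,13) inclusive
  edge (16, 20)→(6, 7): d=(-10,-13) inclusive
  edge (6, 7)→(15, 7): d=(9,0) inclusive
    (0,3)@(1, 7): e=[182,-65,0] → .  [on edge]
    (1,3)@(3, 7): e=[156,-39,0] → .  [on edge]
    (2,3)@(5, 7): e=[130,-13,0] → .  [on edge]
    (3,3)@(7, 7): e=[104,13,0] → X  [on edge]
    (4,3)@(9, 7): e=[78,39,0] → X  [on edge]
    (5,3)@(11, 7): e=[52,65,0] → X  [on edge]
    (6,3)@(13, 7): e=[26,91,0] → X  [on edge]
    (7,3)@(15, 7): e=[0,117,0] → X  [on edge]
    (8,3)@(17, 7): e=[-26,143,0] → .  [on edge]
    (3,4)@(7, 9): e=[106,-7,18] → .
    (4,4)@(9, 9): e=[80,19,18] → X
    (8,4)@(17, 9): e=[-24,123,18] → .
  covered (18 px):
    . . . . . . . . .
    . . . . . . . . .
    . . . . . . . . .
    . . . X X X X X .
    . . . . X X X X .
    . . . . . X X X .
    . . . . . X X X .
    . . . . . . X X .
    . . . . . . . X .
    . . . . . . . . .
    . . . . . . . . .

Z-buffer (winner per pixel, '.' = empty):
  . . . 3 3 . . . .
  1 3 3 1 0 1 . . .
  1 1 1 1 0 1 1 1 .
  . 1 1 4 4 4 4 4 .
  . 1 1 1 4 4 4 4 .
  . 1 1 1 1 4 4 4 .
  . 1 1 1 1 4 4 4 .
  . 1 1 1 . . 4 4 .
  . . 1 . . . . 4 .
  . . . . . . . . .
  . . . . . . . . .

Answer: 4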